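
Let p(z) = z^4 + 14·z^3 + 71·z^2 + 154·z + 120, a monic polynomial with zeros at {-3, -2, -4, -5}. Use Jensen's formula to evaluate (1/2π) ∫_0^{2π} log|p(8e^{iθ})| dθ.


Zeros: -5, -4, -3, -2; r = 8.
Inside |z| < r: -5, -4, -3, -2. Outside (|z| ≥ r): ∅.
p(0) = 120, so log|p(0)| = log(120) = 4.7875.
Apply Jensen: I(r) = log|p(0)| + Σ_k log(r/|z_k|), summed over zeros inside |z| < r.
  log(r/|z_k|) for z_k = -3: log(8/3) = 0.9808
  log(r/|z_k|) for z_k = -2: log(8/2) = 1.3863
  log(r/|z_k|) for z_k = -4: log(8/4) = 0.6931
  log(r/|z_k|) for z_k = -5: log(8/5) = 0.4700
Sum over inside zeros: 3.5303.
I(r) = log|p(0)| + (inside sum) = 4.7875 + 3.5303 = 8.3178.
Closed form (all zeros inside, monic): I(r) = n·log(r) = 4·log(8) = 8.3178. ✓

I(r) ≈ 8.3178.


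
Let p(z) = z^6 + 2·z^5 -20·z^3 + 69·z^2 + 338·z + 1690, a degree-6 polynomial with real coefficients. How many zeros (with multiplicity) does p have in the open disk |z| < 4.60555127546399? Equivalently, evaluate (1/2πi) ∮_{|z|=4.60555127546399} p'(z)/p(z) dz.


The zeros of p are: (-1 + 3i), (-1 - 3i), (-3 + 2i), (-3 - 2i), (3 + 2i), (3 - 2i).
Their magnitudes are: 3.162, 3.162, 3.606, 3.606, 3.606, 3.606.
Zeros with |z| < R = 4.60555127546399: (-1 + 3i), (-1 - 3i), (-3 + 2i), (-3 - 2i), (3 + 2i), (3 - 2i).
Count = 6.
By the argument principle, (1/2πi) ∮_{|z|=R} p'(z)/p(z) dz equals exactly this count.

Number of zeros inside |z| < 4.60555127546399: 6.


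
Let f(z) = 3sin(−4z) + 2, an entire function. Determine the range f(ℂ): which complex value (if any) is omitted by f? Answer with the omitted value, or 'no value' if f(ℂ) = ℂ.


Little Picard bounds the complement of f(ℂ) to at most one point.
sin is entire and surjective onto ℂ: for every w ∈ ℂ, sin(ζ) = w has a solution ζ ∈ ℂ (e.g., via the complex inverse arcsin). With ζ = −4z this gives z = ζ/(-4). Then 3·sin(−4z) takes every value in 3·ℂ = ℂ, and adding 2 is a bijection of ℂ. So f is surjective and omits no value. (Note: only on the real line is sin bounded by [−1, 1].)

Omitted value: no value.


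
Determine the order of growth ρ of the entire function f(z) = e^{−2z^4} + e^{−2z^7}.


Each summand is entire of order 4 and 7 respectively (as in the single-exponential case). The order of a sum is at most the max of the orders, so ρ ≤ 7. For the lower bound: on |z|=r choose arg z so that -2z^7 is real positive; then |e^{-2z^7}| = e^{2r^7} while |e^{-2z^4}| ≤ e^{2r^4} = o(e^{2r^7}). So |f| ≥ e^{2r^7}(1 − o(1)) and ρ ≥ 7. Hence ρ = max(4, 7) = 7.
Therefore ρ = 7.

Order ρ = 7.


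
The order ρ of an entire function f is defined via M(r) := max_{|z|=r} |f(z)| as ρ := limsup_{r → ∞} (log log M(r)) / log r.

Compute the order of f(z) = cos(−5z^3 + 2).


Write cos(w) = (e^{iw} ± e^{−iw})/(2 or 2i), so |cos(w)| ≤ e^{|w|}. With w = −5z^3 + 2, |w| ≤ 5r^3 + 2 on |z|=r, giving M(r) ≤ e^{5r^3 + 2} and ρ ≤ 3. For the lower bound, choose z on |z|=r with -5z^3 purely imaginary of modulus 5r^3; then |cos(−5z^3 + 2)| grows like e^{5r^3}/2, so ρ ≥ 3. Hence ρ = 3.
Therefore ρ = 3.

Order ρ = 3.


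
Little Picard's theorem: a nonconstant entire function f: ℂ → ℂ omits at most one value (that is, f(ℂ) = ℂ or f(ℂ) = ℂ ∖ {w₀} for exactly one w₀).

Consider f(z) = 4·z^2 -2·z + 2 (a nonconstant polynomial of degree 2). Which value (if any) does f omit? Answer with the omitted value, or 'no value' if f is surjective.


Little Picard bounds the complement of f(ℂ) to at most one point.
For every w ∈ ℂ, the equation p(z) − w = 0 is a nonconstant polynomial in z and hence has at least one root by the fundamental theorem of algebra. So p is surjective onto ℂ, omitting no value.

Omitted value: no value.


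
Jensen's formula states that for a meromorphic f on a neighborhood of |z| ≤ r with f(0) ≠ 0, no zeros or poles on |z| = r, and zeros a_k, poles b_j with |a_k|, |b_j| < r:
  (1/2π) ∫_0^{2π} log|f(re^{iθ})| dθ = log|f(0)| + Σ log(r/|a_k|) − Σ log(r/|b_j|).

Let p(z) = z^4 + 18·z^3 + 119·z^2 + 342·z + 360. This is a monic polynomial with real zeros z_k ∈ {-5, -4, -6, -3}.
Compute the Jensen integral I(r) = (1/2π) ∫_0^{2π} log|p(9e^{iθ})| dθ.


Zeros: -6, -5, -4, -3; r = 9.
Inside |z| < r: -6, -5, -4, -3. Outside (|z| ≥ r): ∅.
p(0) = 360, so log|p(0)| = log(360) = 5.8861.
Apply Jensen: I(r) = log|p(0)| + Σ_k log(r/|z_k|), summed over zeros inside |z| < r.
  log(r/|z_k|) for z_k = -5: log(9/5) = 0.5878
  log(r/|z_k|) for z_k = -4: log(9/4) = 0.8109
  log(r/|z_k|) for z_k = -6: log(9/6) = 0.4055
  log(r/|z_k|) for z_k = -3: log(9/3) = 1.0986
Sum over inside zeros: 2.9028.
I(r) = log|p(0)| + (inside sum) = 5.8861 + 2.9028 = 8.7889.
Closed form (all zeros inside, monic): I(r) = n·log(r) = 4·log(9) = 8.7889. ✓

I(r) ≈ 8.7889.


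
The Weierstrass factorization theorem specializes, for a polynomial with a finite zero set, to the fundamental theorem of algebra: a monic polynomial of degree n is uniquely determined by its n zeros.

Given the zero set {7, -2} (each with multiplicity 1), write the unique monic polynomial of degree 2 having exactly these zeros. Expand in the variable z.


The polynomial is p(z) = ∏_{α ∈ S} (z − α), where S = {7, -2}.
Expanding the product yields: p(z) = z^2 -5·z -14.
The resulting polynomial has degree 2 and real coefficients as required.

p(z) = z^2 -5·z -14.


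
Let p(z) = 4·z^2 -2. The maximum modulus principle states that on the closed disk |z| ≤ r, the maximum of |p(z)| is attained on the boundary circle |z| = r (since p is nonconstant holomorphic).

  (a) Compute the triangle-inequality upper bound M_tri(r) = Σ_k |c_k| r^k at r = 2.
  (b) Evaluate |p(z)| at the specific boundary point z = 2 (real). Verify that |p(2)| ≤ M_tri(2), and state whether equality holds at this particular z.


Coefficients: c_0 = -2, c_1 = 0, c_2 = 4. Radius r = 2.
Part (a). Triangle bound: M_tri(r) = Σ_k |c_k| r^k
  = |-2|·2^0 + |0|·2^1 + |4|·2^2
  = 2 + 0 + 16 = 18.
This bounds M(r) := max_{|z|=r} |p(z)| from above; equality holds iff all terms c_k z^k can be made to align in phase at a single z on |z|=r.
Part (b). At z = 2 (real, on the circle |z| = r):
  p(2) = (-2)·2^0 + (0)·2^1 + (4)·2^2 = 14.
  |p(2)| = 14.
Check: |p(2)| = 14 ≤ 18 = M_tri(2). ✓ Equality does not hold at z = 2 (the coefficients have mixed signs, so the terms do not all align in phase there).

M_tri(2) = 18; |p(2)| = 14; equality at z=2: no.


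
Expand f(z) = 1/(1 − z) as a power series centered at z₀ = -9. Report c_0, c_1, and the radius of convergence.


Let w = z − z₀, so z = z₀ + w.
Then 1 − z = 1 − (z₀ + w) = (1 − z₀) − w = 10 − w.
f(z) = 1/(10 − w) = (1/(10)) · 1/(1 − w/(10)) = Σ_{n≥0} w^n / (10)^(n+1).
So c_n = 1/(10)^(n+1):
  c_0 = 1/(10)^1 = 1/10.
  c_1 = 1/(10)^2 = 1/100.
The series is valid for |w/d| < 1, i.e. |z − z₀| < |d|.
Radius of convergence: R = |1 − z₀| = |10| = 10 (distance from z₀ to the singularity z = 1).

c_0 = 1/10, c_1 = 1/100; R = 10.


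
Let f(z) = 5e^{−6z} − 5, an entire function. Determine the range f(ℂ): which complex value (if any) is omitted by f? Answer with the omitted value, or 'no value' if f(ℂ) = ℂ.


Little Picard bounds the complement of f(ℂ) to at most one point.
e^{−6z} is never zero on ℂ, so 5·e^{−6z} takes every value in ℂ ∖ {0}. Adding -5 shifts the range to ℂ ∖ {-5}. Thus f omits exactly the value -5.

Omitted value: -5.


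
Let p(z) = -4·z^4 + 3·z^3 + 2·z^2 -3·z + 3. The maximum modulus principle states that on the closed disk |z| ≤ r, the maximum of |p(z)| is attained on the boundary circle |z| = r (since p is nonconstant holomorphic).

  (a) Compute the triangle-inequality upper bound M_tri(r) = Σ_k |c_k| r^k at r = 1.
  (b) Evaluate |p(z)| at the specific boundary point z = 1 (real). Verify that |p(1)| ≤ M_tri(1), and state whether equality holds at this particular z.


Coefficients: c_0 = 3, c_1 = -3, c_2 = 2, c_3 = 3, c_4 = -4. Radius r = 1.
Part (a). Triangle bound: M_tri(r) = Σ_k |c_k| r^k
  = |3|·1^0 + |-3|·1^1 + |2|·1^2 + |3|·1^3 + |-4|·1^4
  = 3 + 3 + 2 + 3 + 4 = 15.
This bounds M(r) := max_{|z|=r} |p(z)| from above; equality holds iff all terms c_k z^k can be made to align in phase at a single z on |z|=r.
Part (b). At z = 1 (real, on the circle |z| = r):
  p(1) = (3)·1^0 + (-3)·1^1 + (2)·1^2 + (3)·1^3 + (-4)·1^4 = 1.
  |p(1)| = 1.
Check: |p(1)| = 1 ≤ 15 = M_tri(1). ✓ Equality does not hold at z = 1 (the coefficients have mixed signs, so the terms do not all align in phase there).

M_tri(1) = 15; |p(1)| = 1; equality at z=1: no.


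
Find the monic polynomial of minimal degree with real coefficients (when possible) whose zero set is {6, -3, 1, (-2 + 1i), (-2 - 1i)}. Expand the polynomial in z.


The polynomial is p(z) = ∏_{α ∈ S} (z − α), where S = {6, -3, 1, (-2 + 1i), (-2 - 1i)}.
Expanding the product yields: p(z) = z^5 -26·z^3 -62·z^2 -3·z + 90.
Note conjugate pairs combine to real quadratics: (z − (-2+1i))(z − (-2−1i)) = z² + 4z + 5.
The resulting polynomial has degree 5 and real coefficients as required.

p(z) = z^5 -26·z^3 -62·z^2 -3·z + 90.


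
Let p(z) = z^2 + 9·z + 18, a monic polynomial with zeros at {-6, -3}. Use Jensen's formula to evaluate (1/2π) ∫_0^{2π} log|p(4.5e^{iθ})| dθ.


Zeros: -6, -3; r = 4.5.
Inside |z| < r: -3. Outside (|z| ≥ r): -6.
p(0) = 18, so log|p(0)| = log(18) = 2.8904.
Apply Jensen: I(r) = log|p(0)| + Σ_k log(r/|z_k|), summed over zeros inside |z| < r.
  log(r/|z_k|) for z_k = -3: log(4.5/3) = 0.4055
  Outside zeros (-6) contribute nothing to the Jensen sum.
Sum over inside zeros: 0.4055.
I(r) = log|p(0)| + (inside sum) = 2.8904 + 0.4055 = 3.2958.
Note: since some zeros are outside |z| ≤ r, the simplified n·log(r) form does NOT apply — only the inside zeros contribute.

I(r) ≈ 3.2958.


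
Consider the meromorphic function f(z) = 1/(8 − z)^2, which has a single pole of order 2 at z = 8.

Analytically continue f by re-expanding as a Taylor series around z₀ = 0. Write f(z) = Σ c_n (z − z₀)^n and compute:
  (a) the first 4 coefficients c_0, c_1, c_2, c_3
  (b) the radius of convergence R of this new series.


Let w = z − z₀, so z = z₀ + w.
Then 8 − z = 8 − (z₀ + w) = (8 − z₀) − w = 8 − w.
f(z) = 1/(8 − w)^2 = (1/(8)^2) · (1 − w/(8))^{−2}.
By the binomial series (1−u)^{−2} = Σ_{n≥0} C(n+1, 1) u^n for |u|<1, with u = w/(8):
  c_n = C(n+1, 1) / (8)^(n+2).
  c_0 = 1/(8)^2 = 1/64.
  c_1 = 2/(8)^3 = 1/256.
  c_2 = 3/(8)^4 = 3/4096.
  c_3 = 4/(8)^5 = 1/8192.
The series is valid for |w/d| < 1, i.e. |z − z₀| < |d|.
Radius of convergence: R = |8 − z₀| = |8| = 8 (distance from z₀ to the singularity z = 8).

c_0 = 1/64, c_1 = 1/256, c_2 = 3/4096, c_3 = 1/8192; R = 8.


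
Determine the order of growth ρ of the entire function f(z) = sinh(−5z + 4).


sinh(w) is a linear combination of e^{iw} and e^{−iw} (or e^w, e^{−w} in the hyperbolic case), so |sinh(w)| ≤ e^{|w|}. With w = −5z + 4, |w| ≤ 5|z| + 4 = 5r + 4 on |z| = r, giving M(r) ≤ e^{5r + 4}, so ρ ≤ 1. On a suitable ray (z = it for sin/cos; z = t for sinh/cosh, t real → ∞), |sinh(−5z + 4)| grows like e^{5|t|}/2, so ρ ≥ 1. Hence ρ = 1.
Therefore ρ = 1.

Order ρ = 1.


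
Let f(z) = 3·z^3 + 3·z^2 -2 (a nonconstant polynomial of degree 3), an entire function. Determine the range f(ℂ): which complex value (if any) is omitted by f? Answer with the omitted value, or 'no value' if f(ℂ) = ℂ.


Little Picard bounds the complement of f(ℂ) to at most one point.
For every w ∈ ℂ, the equation p(z) − w = 0 is a nonconstant polynomial in z and hence has at least one root by the fundamental theorem of algebra. So p is surjective onto ℂ, omitting no value.

Omitted value: no value.


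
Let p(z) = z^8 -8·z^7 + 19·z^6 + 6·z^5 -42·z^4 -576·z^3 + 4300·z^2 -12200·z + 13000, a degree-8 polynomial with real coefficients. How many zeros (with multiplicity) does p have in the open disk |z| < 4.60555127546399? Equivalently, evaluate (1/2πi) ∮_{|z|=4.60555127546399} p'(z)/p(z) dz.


The zeros of p are: (3 + 1i), (3 - 1i), (3 + 1i), (3 - 1i), (-3 + 2i), (-3 - 2i), (1 + 3i), (1 - 3i).
Their magnitudes are: 3.162, 3.162, 3.162, 3.162, 3.606, 3.606, 3.162, 3.162.
Zeros with |z| < R = 4.60555127546399: (3 + 1i), (3 - 1i), (3 + 1i), (3 - 1i), (-3 + 2i), (-3 - 2i), (1 + 3i), (1 - 3i).
Count = 8.
By the argument principle, (1/2πi) ∮_{|z|=R} p'(z)/p(z) dz equals exactly this count.

Number of zeros inside |z| < 4.60555127546399: 8.


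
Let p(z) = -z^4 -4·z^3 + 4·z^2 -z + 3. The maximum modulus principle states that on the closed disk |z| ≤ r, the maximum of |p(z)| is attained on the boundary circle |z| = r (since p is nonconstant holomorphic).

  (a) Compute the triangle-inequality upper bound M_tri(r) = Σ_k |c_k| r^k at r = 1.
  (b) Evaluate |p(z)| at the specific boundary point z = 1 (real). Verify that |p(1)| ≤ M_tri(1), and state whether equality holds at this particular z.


Coefficients: c_0 = 3, c_1 = -1, c_2 = 4, c_3 = -4, c_4 = -1. Radius r = 1.
Part (a). Triangle bound: M_tri(r) = Σ_k |c_k| r^k
  = |3|·1^0 + |-1|·1^1 + |4|·1^2 + |-4|·1^3 + |-1|·1^4
  = 3 + 1 + 4 + 4 + 1 = 13.
This bounds M(r) := max_{|z|=r} |p(z)| from above; equality holds iff all terms c_k z^k can be made to align in phase at a single z on |z|=r.
Part (b). At z = 1 (real, on the circle |z| = r):
  p(1) = (3)·1^0 + (-1)·1^1 + (4)·1^2 + (-4)·1^3 + (-1)·1^4 = 1.
  |p(1)| = 1.
Check: |p(1)| = 1 ≤ 13 = M_tri(1). ✓ Equality does not hold at z = 1 (the coefficients have mixed signs, so the terms do not all align in phase there).

M_tri(1) = 13; |p(1)| = 1; equality at z=1: no.


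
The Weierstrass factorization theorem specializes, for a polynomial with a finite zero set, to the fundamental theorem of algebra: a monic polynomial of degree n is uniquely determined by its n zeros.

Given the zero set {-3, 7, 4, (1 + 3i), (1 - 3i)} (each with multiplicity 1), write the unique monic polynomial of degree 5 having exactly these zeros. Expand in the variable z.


The polynomial is p(z) = ∏_{α ∈ S} (z − α), where S = {-3, 7, 4, (1 + 3i), (1 - 3i)}.
Expanding the product yields: p(z) = z^5 -10·z^4 + 21·z^3 + 14·z^2 -218·z + 840.
Note conjugate pairs combine to real quadratics: (z − (1+3i))(z − (1−3i)) = z² − 2z + 10.
The resulting polynomial has degree 5 and real coefficients as required.

p(z) = z^5 -10·z^4 + 21·z^3 + 14·z^2 -218·z + 840.


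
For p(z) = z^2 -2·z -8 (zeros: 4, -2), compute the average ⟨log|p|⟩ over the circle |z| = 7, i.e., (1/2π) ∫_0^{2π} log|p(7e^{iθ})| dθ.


Zeros: -2, 4; r = 7.
Inside |z| < r: -2, 4. Outside (|z| ≥ r): ∅.
p(0) = -8, so log|p(0)| = log(8) = 2.0794.
Apply Jensen: I(r) = log|p(0)| + Σ_k log(r/|z_k|), summed over zeros inside |z| < r.
  log(r/|z_k|) for z_k = 4: log(7/4) = 0.5596
  log(r/|z_k|) for z_k = -2: log(7/2) = 1.2528
Sum over inside zeros: 1.8124.
I(r) = log|p(0)| + (inside sum) = 2.0794 + 1.8124 = 3.8918.
Closed form (all zeros inside, monic): I(r) = n·log(r) = 2·log(7) = 3.8918. ✓

I(r) ≈ 3.8918.


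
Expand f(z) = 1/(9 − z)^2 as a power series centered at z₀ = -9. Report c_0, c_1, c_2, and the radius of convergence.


Let w = z − z₀, so z = z₀ + w.
Then 9 − z = 9 − (z₀ + w) = (9 − z₀) − w = 18 − w.
f(z) = 1/(18 − w)^2 = (1/(18)^2) · (1 − w/(18))^{−2}.
By the binomial series (1−u)^{−2} = Σ_{n≥0} C(n+1, 1) u^n for |u|<1, with u = w/(18):
  c_n = C(n+1, 1) / (18)^(n+2).
  c_0 = 1/(18)^2 = 1/324.
  c_1 = 2/(18)^3 = 1/2916.
  c_2 = 3/(18)^4 = 1/34992.
The series is valid for |w/d| < 1, i.e. |z − z₀| < |d|.
Radius of convergence: R = |9 − z₀| = |18| = 18 (distance from z₀ to the singularity z = 9).

c_0 = 1/324, c_1 = 1/2916, c_2 = 1/34992; R = 18.


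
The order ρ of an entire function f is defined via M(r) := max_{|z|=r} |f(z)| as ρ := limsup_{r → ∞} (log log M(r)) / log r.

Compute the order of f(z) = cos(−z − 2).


cos(w) is a linear combination of e^{iw} and e^{−iw} (or e^w, e^{−w} in the hyperbolic case), so |cos(w)| ≤ e^{|w|}. With w = −z − 2, |w| ≤ 1|z| + 2 = 1r + 2 on |z| = r, giving M(r) ≤ e^{1r + 2}, so ρ ≤ 1. On a suitable ray (z = it for sin/cos; z = t for sinh/cosh, t real → ∞), |cos(−z − 2)| grows like e^{1|t|}/2, so ρ ≥ 1. Hence ρ = 1.
Therefore ρ = 1.

Order ρ = 1.


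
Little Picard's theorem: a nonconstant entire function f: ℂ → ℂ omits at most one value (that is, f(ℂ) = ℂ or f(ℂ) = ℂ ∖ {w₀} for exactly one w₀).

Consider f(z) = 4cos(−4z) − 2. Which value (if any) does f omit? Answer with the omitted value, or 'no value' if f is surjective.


Little Picard bounds the complement of f(ℂ) to at most one point.
cos is entire and surjective onto ℂ: for every w ∈ ℂ, cos(ζ) = w has a solution ζ ∈ ℂ (e.g., via the complex inverse arccos). With ζ = −4z this gives z = ζ/(-4). Then 4·cos(−4z) takes every value in 4·ℂ = ℂ, and adding -2 is a bijection of ℂ. So f is surjective and omits no value. (Note: only on the real line is cos bounded by [−1, 1].)

Omitted value: no value.


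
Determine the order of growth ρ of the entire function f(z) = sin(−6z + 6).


sin(w) is a linear combination of e^{iw} and e^{−iw} (or e^w, e^{−w} in the hyperbolic case), so |sin(w)| ≤ e^{|w|}. With w = −6z + 6, |w| ≤ 6|z| + 6 = 6r + 6 on |z| = r, giving M(r) ≤ e^{6r + 6}, so ρ ≤ 1. On a suitable ray (z = it for sin/cos; z = t for sinh/cosh, t real → ∞), |sin(−6z + 6)| grows like e^{6|t|}/2, so ρ ≥ 1. Hence ρ = 1.
Therefore ρ = 1.

Order ρ = 1.


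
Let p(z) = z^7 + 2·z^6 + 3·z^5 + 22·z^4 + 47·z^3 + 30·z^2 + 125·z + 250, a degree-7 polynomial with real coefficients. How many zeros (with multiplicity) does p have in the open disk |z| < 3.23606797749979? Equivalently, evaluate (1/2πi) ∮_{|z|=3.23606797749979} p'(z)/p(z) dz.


The zeros of p are: (1 + 2i), (1 - 2i), -2, (1 + 2i), (1 - 2i), (-2 + 1i), (-2 - 1i).
Their magnitudes are: 2.236, 2.236, 2, 2.236, 2.236, 2.236, 2.236.
Zeros with |z| < R = 3.23606797749979: (1 + 2i), (1 - 2i), -2, (1 + 2i), (1 - 2i), (-2 + 1i), (-2 - 1i).
Count = 7.
By the argument principle, (1/2πi) ∮_{|z|=R} p'(z)/p(z) dz equals exactly this count.

Number of zeros inside |z| < 3.23606797749979: 7.


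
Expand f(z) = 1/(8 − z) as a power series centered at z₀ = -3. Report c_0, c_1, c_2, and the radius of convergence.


Let w = z − z₀, so z = z₀ + w.
Then 8 − z = 8 − (z₀ + w) = (8 − z₀) − w = 11 − w.
f(z) = 1/(11 − w) = (1/(11)) · 1/(1 − w/(11)) = Σ_{n≥0} w^n / (11)^(n+1).
So c_n = 1/(11)^(n+1):
  c_0 = 1/(11)^1 = 1/11.
  c_1 = 1/(11)^2 = 1/121.
  c_2 = 1/(11)^3 = 1/1331.
The series is valid for |w/d| < 1, i.e. |z − z₀| < |d|.
Radius of convergence: R = |8 − z₀| = |11| = 11 (distance from z₀ to the singularity z = 8).

c_0 = 1/11, c_1 = 1/121, c_2 = 1/1331; R = 11.


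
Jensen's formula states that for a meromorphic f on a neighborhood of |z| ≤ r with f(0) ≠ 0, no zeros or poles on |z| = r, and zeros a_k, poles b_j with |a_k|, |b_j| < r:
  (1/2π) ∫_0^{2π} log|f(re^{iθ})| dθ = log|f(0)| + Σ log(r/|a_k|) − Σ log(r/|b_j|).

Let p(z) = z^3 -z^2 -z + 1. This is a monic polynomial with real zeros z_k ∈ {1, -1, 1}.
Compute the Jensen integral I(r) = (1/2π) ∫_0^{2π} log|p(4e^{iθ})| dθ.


Zeros: -1, 1, 1; r = 4.
Inside |z| < r: -1, 1, 1. Outside (|z| ≥ r): ∅.
p(0) = 1, so log|p(0)| = log(1) = 0.0000.
Apply Jensen: I(r) = log|p(0)| + Σ_k log(r/|z_k|), summed over zeros inside |z| < r.
  log(r/|z_k|) for z_k = 1: log(4/1) = 1.3863
  log(r/|z_k|) for z_k = -1: log(4/1) = 1.3863
  log(r/|z_k|) for z_k = 1: log(4/1) = 1.3863
Sum over inside zeros: 4.1589.
I(r) = log|p(0)| + (inside sum) = 0.0000 + 4.1589 = 4.1589.
Closed form (all zeros inside, monic): I(r) = n·log(r) = 3·log(4) = 4.1589. ✓

I(r) ≈ 4.1589.


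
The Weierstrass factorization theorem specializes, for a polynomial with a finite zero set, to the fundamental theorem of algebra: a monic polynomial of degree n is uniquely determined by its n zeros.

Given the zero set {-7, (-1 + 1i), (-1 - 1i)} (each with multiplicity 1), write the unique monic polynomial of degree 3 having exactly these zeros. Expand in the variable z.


The polynomial is p(z) = ∏_{α ∈ S} (z − α), where S = {-7, (-1 + 1i), (-1 - 1i)}.
Expanding the product yields: p(z) = z^3 + 9·z^2 + 16·z + 14.
Note conjugate pairs combine to real quadratics: (z − (-1+1i))(z − (-1−1i)) = z² + 2z + 2.
The resulting polynomial has degree 3 and real coefficients as required.

p(z) = z^3 + 9·z^2 + 16·z + 14.


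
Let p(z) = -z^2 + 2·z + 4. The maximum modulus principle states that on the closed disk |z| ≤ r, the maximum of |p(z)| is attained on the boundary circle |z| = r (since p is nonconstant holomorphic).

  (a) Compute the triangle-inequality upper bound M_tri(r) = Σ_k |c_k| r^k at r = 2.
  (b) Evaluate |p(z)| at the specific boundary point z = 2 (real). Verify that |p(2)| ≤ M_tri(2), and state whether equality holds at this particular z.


Coefficients: c_0 = 4, c_1 = 2, c_2 = -1. Radius r = 2.
Part (a). Triangle bound: M_tri(r) = Σ_k |c_k| r^k
  = |4|·2^0 + |2|·2^1 + |-1|·2^2
  = 4 + 4 + 4 = 12.
This bounds M(r) := max_{|z|=r} |p(z)| from above; equality holds iff all terms c_k z^k can be made to align in phase at a single z on |z|=r.
Part (b). At z = 2 (real, on the circle |z| = r):
  p(2) = (4)·2^0 + (2)·2^1 + (-1)·2^2 = 4.
  |p(2)| = 4.
Check: |p(2)| = 4 ≤ 12 = M_tri(2). ✓ Equality does not hold at z = 2 (the coefficients have mixed signs, so the terms do not all align in phase there).

M_tri(2) = 12; |p(2)| = 4; equality at z=2: no.


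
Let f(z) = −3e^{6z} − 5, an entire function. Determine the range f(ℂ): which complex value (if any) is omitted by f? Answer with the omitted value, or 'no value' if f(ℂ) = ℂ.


Little Picard bounds the complement of f(ℂ) to at most one point.
e^{6z} is never zero on ℂ, so -3·e^{6z} takes every value in ℂ ∖ {0}. Adding -5 shifts the range to ℂ ∖ {-5}. Thus f omits exactly the value -5.

Omitted value: -5.


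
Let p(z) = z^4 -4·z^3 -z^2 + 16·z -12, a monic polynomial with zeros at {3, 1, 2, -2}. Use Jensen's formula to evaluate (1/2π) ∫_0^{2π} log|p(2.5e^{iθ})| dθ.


Zeros: -2, 1, 2, 3; r = 2.5.
Inside |z| < r: -2, 1, 2. Outside (|z| ≥ r): 3.
p(0) = -12, so log|p(0)| = log(12) = 2.4849.
Apply Jensen: I(r) = log|p(0)| + Σ_k log(r/|z_k|), summed over zeros inside |z| < r.
  log(r/|z_k|) for z_k = 1: log(2.5/1) = 0.9163
  log(r/|z_k|) for z_k = 2: log(2.5/2) = 0.2231
  log(r/|z_k|) for z_k = -2: log(2.5/2) = 0.2231
  Outside zeros (3) contribute nothing to the Jensen sum.
Sum over inside zeros: 1.3626.
I(r) = log|p(0)| + (inside sum) = 2.4849 + 1.3626 = 3.8475.
Note: since some zeros are outside |z| ≤ r, the simplified n·log(r) form does NOT apply — only the inside zeros contribute.

I(r) ≈ 3.8475.


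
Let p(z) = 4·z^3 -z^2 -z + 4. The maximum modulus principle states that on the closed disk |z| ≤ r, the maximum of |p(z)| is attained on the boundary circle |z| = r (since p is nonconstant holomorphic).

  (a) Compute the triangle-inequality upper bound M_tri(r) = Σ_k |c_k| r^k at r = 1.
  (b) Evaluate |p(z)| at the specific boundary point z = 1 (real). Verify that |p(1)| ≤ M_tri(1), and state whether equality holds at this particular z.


Coefficients: c_0 = 4, c_1 = -1, c_2 = -1, c_3 = 4. Radius r = 1.
Part (a). Triangle bound: M_tri(r) = Σ_k |c_k| r^k
  = |4|·1^0 + |-1|·1^1 + |-1|·1^2 + |4|·1^3
  = 4 + 1 + 1 + 4 = 10.
This bounds M(r) := max_{|z|=r} |p(z)| from above; equality holds iff all terms c_k z^k can be made to align in phase at a single z on |z|=r.
Part (b). At z = 1 (real, on the circle |z| = r):
  p(1) = (4)·1^0 + (-1)·1^1 + (-1)·1^2 + (4)·1^3 = 6.
  |p(1)| = 6.
Check: |p(1)| = 6 ≤ 10 = M_tri(1). ✓ Equality does not hold at z = 1 (the coefficients have mixed signs, so the terms do not all align in phase there).

M_tri(1) = 10; |p(1)| = 6; equality at z=1: no.


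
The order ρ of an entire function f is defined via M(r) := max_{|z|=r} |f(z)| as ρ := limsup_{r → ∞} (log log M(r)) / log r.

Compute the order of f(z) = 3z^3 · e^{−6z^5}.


M(r) = max_{|z|=r} |3|·|z|^3·|e^{−6z^5}| = 3·r^3 · e^{6r^5} (the factors attain their maxima compatibly on |z|=r). Then log M(r) = log 3 + 3·log r + 6r^5, dominated by the last term, so log log M(r) ~ 5·log r. The polynomial factor 3z^3 contributes only a log r term and does not affect the order. ρ = 5.
Therefore ρ = 5.

Order ρ = 5.


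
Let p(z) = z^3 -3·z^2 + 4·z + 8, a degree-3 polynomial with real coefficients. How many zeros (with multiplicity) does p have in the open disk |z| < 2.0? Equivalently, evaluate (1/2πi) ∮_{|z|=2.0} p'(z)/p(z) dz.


The zeros of p are: -1, (2 + 2i), (2 - 2i).
Their magnitudes are: 1, 2.828, 2.828.
Zeros with |z| < R = 2.0: -1.
Count = 1.
By the argument principle, (1/2πi) ∮_{|z|=R} p'(z)/p(z) dz equals exactly this count.

Number of zeros inside |z| < 2.0: 1.


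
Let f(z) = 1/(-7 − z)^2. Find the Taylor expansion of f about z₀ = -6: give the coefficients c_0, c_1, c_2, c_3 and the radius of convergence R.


Let w = z − z₀, so z = z₀ + w.
Then -7 − z = -7 − (z₀ + w) = (-7 − z₀) − w = -1 − w.
f(z) = 1/(-1 − w)^2 = (1/(-1)^2) · (1 − w/(-1))^{−2}.
By the binomial series (1−u)^{−2} = Σ_{n≥0} C(n+1, 1) u^n for |u|<1, with u = w/(-1):
  c_n = C(n+1, 1) / (-1)^(n+2).
  c_0 = 1/(-1)^2 = 1.
  c_1 = 2/(-1)^3 = -2.
  c_2 = 3/(-1)^4 = 3.
  c_3 = 4/(-1)^5 = -4.
The series is valid for |w/d| < 1, i.e. |z − z₀| < |d|.
Radius of convergence: R = |-7 − z₀| = |-1| = 1 (distance from z₀ to the singularity z = -7).

c_0 = 1, c_1 = -2, c_2 = 3, c_3 = -4; R = 1.


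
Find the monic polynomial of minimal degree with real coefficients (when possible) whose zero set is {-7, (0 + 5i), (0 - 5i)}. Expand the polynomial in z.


The polynomial is p(z) = ∏_{α ∈ S} (z − α), where S = {-7, (0 + 5i), (0 - 5i)}.
Expanding the product yields: p(z) = z^3 + 7·z^2 + 25·z + 175.
Note conjugate pairs combine to real quadratics: (z − (0+5i))(z − (0−5i)) = z² + 25.
The resulting polynomial has degree 3 and real coefficients as required.

p(z) = z^3 + 7·z^2 + 25·z + 175.


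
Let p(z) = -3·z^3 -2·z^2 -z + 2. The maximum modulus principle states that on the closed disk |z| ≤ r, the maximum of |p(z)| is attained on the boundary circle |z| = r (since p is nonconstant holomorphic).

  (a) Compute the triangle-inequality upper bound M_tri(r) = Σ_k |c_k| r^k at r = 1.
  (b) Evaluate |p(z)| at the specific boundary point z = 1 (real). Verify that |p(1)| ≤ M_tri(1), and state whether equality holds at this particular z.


Coefficients: c_0 = 2, c_1 = -1, c_2 = -2, c_3 = -3. Radius r = 1.
Part (a). Triangle bound: M_tri(r) = Σ_k |c_k| r^k
  = |2|·1^0 + |-1|·1^1 + |-2|·1^2 + |-3|·1^3
  = 2 + 1 + 2 + 3 = 8.
This bounds M(r) := max_{|z|=r} |p(z)| from above; equality holds iff all terms c_k z^k can be made to align in phase at a single z on |z|=r.
Part (b). At z = 1 (real, on the circle |z| = r):
  p(1) = (2)·1^0 + (-1)·1^1 + (-2)·1^2 + (-3)·1^3 = -4.
  |p(1)| = 4.
Check: |p(1)| = 4 ≤ 8 = M_tri(1). ✓ Equality does not hold at z = 1 (the coefficients have mixed signs, so the terms do not all align in phase there).

M_tri(1) = 8; |p(1)| = 4; equality at z=1: no.


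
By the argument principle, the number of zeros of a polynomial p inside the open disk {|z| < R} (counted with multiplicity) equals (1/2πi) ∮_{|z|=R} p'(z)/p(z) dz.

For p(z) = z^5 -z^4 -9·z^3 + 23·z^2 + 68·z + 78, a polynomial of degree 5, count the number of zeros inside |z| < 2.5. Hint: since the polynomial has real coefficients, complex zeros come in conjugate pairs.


The zeros of p are: (-1 + 1i), (-1 - 1i), -3, (3 + 2i), (3 - 2i).
Their magnitudes are: 1.414, 1.414, 3, 3.606, 3.606.
Zeros with |z| < R = 2.5: (-1 + 1i), (-1 - 1i).
Count = 2.
By the argument principle, (1/2πi) ∮_{|z|=R} p'(z)/p(z) dz equals exactly this count.

Number of zeros inside |z| < 2.5: 2.


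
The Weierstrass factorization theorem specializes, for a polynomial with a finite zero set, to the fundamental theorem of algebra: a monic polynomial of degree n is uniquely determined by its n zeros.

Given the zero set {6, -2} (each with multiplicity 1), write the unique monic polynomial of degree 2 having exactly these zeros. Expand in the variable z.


The polynomial is p(z) = ∏_{α ∈ S} (z − α), where S = {6, -2}.
Expanding the product yields: p(z) = z^2 -4·z -12.
The resulting polynomial has degree 2 and real coefficients as required.

p(z) = z^2 -4·z -12.


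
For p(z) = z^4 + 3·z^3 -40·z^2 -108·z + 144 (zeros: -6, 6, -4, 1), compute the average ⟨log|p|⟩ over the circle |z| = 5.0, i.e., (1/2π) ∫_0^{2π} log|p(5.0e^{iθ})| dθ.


Zeros: -6, -4, 1, 6; r = 5.0.
Inside |z| < r: -4, 1. Outside (|z| ≥ r): -6, 6.
p(0) = 144, so log|p(0)| = log(144) = 4.9698.
Apply Jensen: I(r) = log|p(0)| + Σ_k log(r/|z_k|), summed over zeros inside |z| < r.
  log(r/|z_k|) for z_k = -4: log(5.0/4) = 0.2231
  log(r/|z_k|) for z_k = 1: log(5.0/1) = 1.6094
  Outside zeros (-6, 6) contribute nothing to the Jensen sum.
Sum over inside zeros: 1.8326.
I(r) = log|p(0)| + (inside sum) = 4.9698 + 1.8326 = 6.8024.
Note: since some zeros are outside |z| ≤ r, the simplified n·log(r) form does NOT apply — only the inside zeros contribute.

I(r) ≈ 6.8024.


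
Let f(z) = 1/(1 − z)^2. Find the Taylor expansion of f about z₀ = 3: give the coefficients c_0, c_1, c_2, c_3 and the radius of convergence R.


Let w = z − z₀, so z = z₀ + w.
Then 1 − z = 1 − (z₀ + w) = (1 − z₀) − w = -2 − w.
f(z) = 1/(-2 − w)^2 = (1/(-2)^2) · (1 − w/(-2))^{−2}.
By the binomial series (1−u)^{−2} = Σ_{n≥0} C(n+1, 1) u^n for |u|<1, with u = w/(-2):
  c_n = C(n+1, 1) / (-2)^(n+2).
  c_0 = 1/(-2)^2 = 1/4.
  c_1 = 2/(-2)^3 = -1/4.
  c_2 = 3/(-2)^4 = 3/16.
  c_3 = 4/(-2)^5 = -1/8.
The series is valid for |w/d| < 1, i.e. |z − z₀| < |d|.
Radius of convergence: R = |1 − z₀| = |-2| = 2 (distance from z₀ to the singularity z = 1).

c_0 = 1/4, c_1 = -1/4, c_2 = 3/16, c_3 = -1/8; R = 2.


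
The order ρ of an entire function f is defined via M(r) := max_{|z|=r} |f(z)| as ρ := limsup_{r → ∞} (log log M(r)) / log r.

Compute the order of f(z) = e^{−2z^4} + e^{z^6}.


Each summand is entire of order 4 and 6 respectively (as in the single-exponential case). The order of a sum is at most the max of the orders, so ρ ≤ 6. For the lower bound: on |z|=r choose arg z so that 1z^6 is real positive; then |e^{1z^6}| = e^{1r^6} while |e^{-2z^4}| ≤ e^{2r^4} = o(e^{1r^6}). So |f| ≥ e^{1r^6}(1 − o(1)) and ρ ≥ 6. Hence ρ = max(4, 6) = 6.
Therefore ρ = 6.

Order ρ = 6.


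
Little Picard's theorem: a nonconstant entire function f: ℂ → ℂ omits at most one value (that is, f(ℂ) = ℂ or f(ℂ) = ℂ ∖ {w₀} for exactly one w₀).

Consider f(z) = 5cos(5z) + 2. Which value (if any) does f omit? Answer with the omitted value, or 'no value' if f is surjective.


Little Picard bounds the complement of f(ℂ) to at most one point.
cos is entire and surjective onto ℂ: for every w ∈ ℂ, cos(ζ) = w has a solution ζ ∈ ℂ (e.g., via the complex inverse arccos). With ζ = 5z this gives z = ζ/(5). Then 5·cos(5z) takes every value in 5·ℂ = ℂ, and adding 2 is a bijection of ℂ. So f is surjective and omits no value. (Note: only on the real line is cos bounded by [−1, 1].)

Omitted value: no value.


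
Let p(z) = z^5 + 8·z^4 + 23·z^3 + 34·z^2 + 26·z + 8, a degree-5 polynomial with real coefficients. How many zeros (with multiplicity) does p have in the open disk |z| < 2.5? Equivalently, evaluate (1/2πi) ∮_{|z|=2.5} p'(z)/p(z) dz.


The zeros of p are: (-1 + 1i), (-1 - 1i), -1, -1, -4.
Their magnitudes are: 1.414, 1.414, 1, 1, 4.
Zeros with |z| < R = 2.5: (-1 + 1i), (-1 - 1i), -1, -1.
Count = 4.
By the argument principle, (1/2πi) ∮_{|z|=R} p'(z)/p(z) dz equals exactly this count.

Number of zeros inside |z| < 2.5: 4.


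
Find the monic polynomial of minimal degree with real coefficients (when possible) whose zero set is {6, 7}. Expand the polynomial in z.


The polynomial is p(z) = ∏_{α ∈ S} (z − α), where S = {6, 7}.
Expanding the product yields: p(z) = z^2 -13·z + 42.
The resulting polynomial has degree 2 and real coefficients as required.

p(z) = z^2 -13·z + 42.


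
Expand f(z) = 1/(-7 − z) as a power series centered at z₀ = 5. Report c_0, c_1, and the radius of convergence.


Let w = z − z₀, so z = z₀ + w.
Then -7 − z = -7 − (z₀ + w) = (-7 − z₀) − w = -12 − w.
f(z) = 1/(-12 − w) = (1/(-12)) · 1/(1 − w/(-12)) = Σ_{n≥0} w^n / (-12)^(n+1).
So c_n = 1/(-12)^(n+1):
  c_0 = 1/(-12)^1 = -1/12.
  c_1 = 1/(-12)^2 = 1/144.
The series is valid for |w/d| < 1, i.e. |z − z₀| < |d|.
Radius of convergence: R = |-7 − z₀| = |-12| = 12 (distance from z₀ to the singularity z = -7).

c_0 = -1/12, c_1 = 1/144; R = 12.


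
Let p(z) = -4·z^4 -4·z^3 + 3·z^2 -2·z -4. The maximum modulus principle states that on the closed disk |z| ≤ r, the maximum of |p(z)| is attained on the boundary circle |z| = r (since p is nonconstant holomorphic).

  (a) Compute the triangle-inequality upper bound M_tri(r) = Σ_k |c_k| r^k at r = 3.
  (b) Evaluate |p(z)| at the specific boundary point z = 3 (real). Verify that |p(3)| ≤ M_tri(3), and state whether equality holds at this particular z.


Coefficients: c_0 = -4, c_1 = -2, c_2 = 3, c_3 = -4, c_4 = -4. Radius r = 3.
Part (a). Triangle bound: M_tri(r) = Σ_k |c_k| r^k
  = |-4|·3^0 + |-2|·3^1 + |3|·3^2 + |-4|·3^3 + |-4|·3^4
  = 4 + 6 + 27 + 108 + 324 = 469.
This bounds M(r) := max_{|z|=r} |p(z)| from above; equality holds iff all terms c_k z^k can be made to align in phase at a single z on |z|=r.
Part (b). At z = 3 (real, on the circle |z| = r):
  p(3) = (-4)·3^0 + (-2)·3^1 + (3)·3^2 + (-4)·3^3 + (-4)·3^4 = -415.
  |p(3)| = 415.
Check: |p(3)| = 415 ≤ 469 = M_tri(3). ✓ Equality does not hold at z = 3 (the coefficients have mixed signs, so the terms do not all align in phase there).

M_tri(3) = 469; |p(3)| = 415; equality at z=3: no.


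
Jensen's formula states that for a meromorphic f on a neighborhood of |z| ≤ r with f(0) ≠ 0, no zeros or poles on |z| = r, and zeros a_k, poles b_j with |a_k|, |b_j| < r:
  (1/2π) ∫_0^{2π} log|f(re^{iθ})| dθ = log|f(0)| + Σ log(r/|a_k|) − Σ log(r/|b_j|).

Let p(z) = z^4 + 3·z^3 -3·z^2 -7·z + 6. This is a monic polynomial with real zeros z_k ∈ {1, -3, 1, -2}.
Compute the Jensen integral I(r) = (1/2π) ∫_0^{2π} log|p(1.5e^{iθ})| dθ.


Zeros: -3, -2, 1, 1; r = 1.5.
Inside |z| < r: 1, 1. Outside (|z| ≥ r): -3, -2.
p(0) = 6, so log|p(0)| = log(6) = 1.7918.
Apply Jensen: I(r) = log|p(0)| + Σ_k log(r/|z_k|), summed over zeros inside |z| < r.
  log(r/|z_k|) for z_k = 1: log(1.5/1) = 0.4055
  log(r/|z_k|) for z_k = 1: log(1.5/1) = 0.4055
  Outside zeros (-3, -2) contribute nothing to the Jensen sum.
Sum over inside zeros: 0.8109.
I(r) = log|p(0)| + (inside sum) = 1.7918 + 0.8109 = 2.6027.
Note: since some zeros are outside |z| ≤ r, the simplified n·log(r) form does NOT apply — only the inside zeros contribute.

I(r) ≈ 2.6027.


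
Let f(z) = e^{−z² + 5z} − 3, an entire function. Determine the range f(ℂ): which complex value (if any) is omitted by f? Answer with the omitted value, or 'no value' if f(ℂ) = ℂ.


Little Picard bounds the complement of f(ℂ) to at most one point.
The exponent g(z) = −z² + 5z is a nonconstant polynomial, hence surjective onto ℂ. So e^{g(z)} takes every value in {e^w : w ∈ ℂ} = ℂ ∖ {0}. Adding -3 shifts the range to ℂ ∖ {-3}. f omits exactly -3.

Omitted value: -3.


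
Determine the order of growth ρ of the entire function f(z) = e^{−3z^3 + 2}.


|e^{−3z^3 + 2}| = e^{Re(-3·z^3) + 2} ≤ e^{3|z|^3 + 2} = e^{3r^3 + 2} on |z| = r, so ρ ≤ 3. Choosing z on |z|=r so that -3·z^3 is real positive (always possible by picking arg z appropriately) gives |f(z)| = e^{3r^3 + 2}, matching the bound. The additive constant 2 does not affect log log M(r) ~ 3·log r. Hence ρ = 3.
Therefore ρ = 3.

Order ρ = 3.


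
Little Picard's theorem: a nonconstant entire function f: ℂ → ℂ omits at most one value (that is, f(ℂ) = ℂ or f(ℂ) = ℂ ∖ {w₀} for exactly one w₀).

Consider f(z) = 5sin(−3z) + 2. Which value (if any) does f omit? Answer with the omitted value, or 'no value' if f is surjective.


Little Picard bounds the complement of f(ℂ) to at most one point.
sin is entire and surjective onto ℂ: for every w ∈ ℂ, sin(ζ) = w has a solution ζ ∈ ℂ (e.g., via the complex inverse arcsin). With ζ = −3z this gives z = ζ/(-3). Then 5·sin(−3z) takes every value in 5·ℂ = ℂ, and adding 2 is a bijection of ℂ. So f is surjective and omits no value. (Note: only on the real line is sin bounded by [−1, 1].)

Omitted value: no value.


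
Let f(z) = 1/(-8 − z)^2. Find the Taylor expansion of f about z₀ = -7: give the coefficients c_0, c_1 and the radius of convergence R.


Let w = z − z₀, so z = z₀ + w.
Then -8 − z = -8 − (z₀ + w) = (-8 − z₀) − w = -1 − w.
f(z) = 1/(-1 − w)^2 = (1/(-1)^2) · (1 − w/(-1))^{−2}.
By the binomial series (1−u)^{−2} = Σ_{n≥0} C(n+1, 1) u^n for |u|<1, with u = w/(-1):
  c_n = C(n+1, 1) / (-1)^(n+2).
  c_0 = 1/(-1)^2 = 1.
  c_1 = 2/(-1)^3 = -2.
The series is valid for |w/d| < 1, i.e. |z − z₀| < |d|.
Radius of convergence: R = |-8 − z₀| = |-1| = 1 (distance from z₀ to the singularity z = -8).

c_0 = 1, c_1 = -2; R = 1.


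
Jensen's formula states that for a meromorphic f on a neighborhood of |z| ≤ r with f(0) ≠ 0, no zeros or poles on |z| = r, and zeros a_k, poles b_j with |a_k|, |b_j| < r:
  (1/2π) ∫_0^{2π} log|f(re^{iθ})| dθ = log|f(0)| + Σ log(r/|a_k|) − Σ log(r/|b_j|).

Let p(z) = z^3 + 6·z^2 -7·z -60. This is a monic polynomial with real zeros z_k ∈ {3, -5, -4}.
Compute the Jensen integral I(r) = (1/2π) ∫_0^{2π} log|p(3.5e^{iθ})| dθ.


Zeros: -5, -4, 3; r = 3.5.
Inside |z| < r: 3. Outside (|z| ≥ r): -5, -4.
p(0) = -60, so log|p(0)| = log(60) = 4.0943.
Apply Jensen: I(r) = log|p(0)| + Σ_k log(r/|z_k|), summed over zeros inside |z| < r.
  log(r/|z_k|) for z_k = 3: log(3.5/3) = 0.1542
  Outside zeros (-5, -4) contribute nothing to the Jensen sum.
Sum over inside zeros: 0.1542.
I(r) = log|p(0)| + (inside sum) = 4.0943 + 0.1542 = 4.2485.
Note: since some zeros are outside |z| ≤ r, the simplified n·log(r) form does NOT apply — only the inside zeros contribute.

I(r) ≈ 4.2485.


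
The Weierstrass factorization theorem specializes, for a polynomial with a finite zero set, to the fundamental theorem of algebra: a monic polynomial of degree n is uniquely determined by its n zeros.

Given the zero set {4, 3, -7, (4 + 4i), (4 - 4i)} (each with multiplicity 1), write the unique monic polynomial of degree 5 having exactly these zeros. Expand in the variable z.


The polynomial is p(z) = ∏_{α ∈ S} (z − α), where S = {4, 3, -7, (4 + 4i), (4 - 4i)}.
Expanding the product yields: p(z) = z^5 -8·z^4 -5·z^3 + 380·z^2 -1856·z + 2688.
Note conjugate pairs combine to real quadratics: (z − (4+4i))(z − (4−4i)) = z² − 8z + 32.
The resulting polynomial has degree 5 and real coefficients as required.

p(z) = z^5 -8·z^4 -5·z^3 + 380·z^2 -1856·z + 2688.


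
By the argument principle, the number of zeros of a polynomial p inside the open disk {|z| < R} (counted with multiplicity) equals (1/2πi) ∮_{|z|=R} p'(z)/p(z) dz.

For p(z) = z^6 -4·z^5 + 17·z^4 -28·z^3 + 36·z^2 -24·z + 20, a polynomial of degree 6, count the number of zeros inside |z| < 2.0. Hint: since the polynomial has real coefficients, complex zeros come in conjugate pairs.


The zeros of p are: (0 + 1i), (0 - 1i), (1 + 3i), (1 - 3i), (1 + 1i), (1 - 1i).
Their magnitudes are: 1, 1, 3.162, 3.162, 1.414, 1.414.
Zeros with |z| < R = 2.0: (0 + 1i), (0 - 1i), (1 + 1i), (1 - 1i).
Count = 4.
By the argument principle, (1/2πi) ∮_{|z|=R} p'(z)/p(z) dz equals exactly this count.

Number of zeros inside |z| < 2.0: 4.
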